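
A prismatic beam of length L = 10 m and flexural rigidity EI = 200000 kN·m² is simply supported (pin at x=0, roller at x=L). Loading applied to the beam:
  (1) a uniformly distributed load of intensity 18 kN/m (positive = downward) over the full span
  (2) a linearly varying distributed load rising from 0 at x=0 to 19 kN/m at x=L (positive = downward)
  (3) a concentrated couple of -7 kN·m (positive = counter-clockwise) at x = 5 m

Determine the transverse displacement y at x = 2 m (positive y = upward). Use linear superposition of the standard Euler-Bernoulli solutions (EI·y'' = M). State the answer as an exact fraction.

y(2) = -312641/30000000 m

Load 1 — uniform load w=18 kN/m over full span:
  y_1 = -wx(L³-2Lx²+x³)/(24EI) = -18·2·(10³-2·10·2²+2³)/(24·200000) = -87/12500 m
Load 2 — triangular load w₀=19 kN/m (0→w₀ over full span):
  y_2 = -w₀x(7L⁴-10L²x²+3x⁴)/(360LEI) = -19·2·(7·10⁴-10·10²·2²+3·2⁴)/(360·10·200000) = -817/234375 m
Load 3 — applied couple M₀=-7 kN·m at a=5 m (b=L-a=5):
  y_3 = (M₀x³/(6L)+C₁x)/EI  [x≤a] with C₁=M₀(3b²-L²)/(6L)=35/12 = ((-7)·2³/(6·10)+(35/12)·2)/200000 = 49/2000000 m
Superposition: y = Σ y_i = -312641/30000000 m ≈ -0.010421 m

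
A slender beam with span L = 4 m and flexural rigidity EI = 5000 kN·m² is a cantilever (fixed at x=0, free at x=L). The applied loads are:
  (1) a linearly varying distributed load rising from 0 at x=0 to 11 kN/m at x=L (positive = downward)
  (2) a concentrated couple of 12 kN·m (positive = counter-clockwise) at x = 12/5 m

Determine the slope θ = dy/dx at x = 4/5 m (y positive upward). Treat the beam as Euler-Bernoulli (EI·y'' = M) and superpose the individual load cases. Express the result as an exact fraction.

θ(4/5) = -7111/1171875 rad

Load 1 — triangular load w₀=11 kN/m (0→w₀ over full span):
  θ_1 = (w₀Lx²/4-w₀L²x/3-w₀x⁴/(24L))/EI = (11·4·(4/5)²/4-11·4²·(4/5)/3-11·(4/5)⁴/(24·4))/5000 = -9361/1171875 rad
Load 2 — applied couple M₀=12 kN·m at a=12/5 m (b=L-a=8/5):
  θ_2 = M₀x/EI  [x≤a] = 12·(4/5)/5000 = 6/3125 rad
Superposition: θ = Σ θ_i = -7111/1171875 rad ≈ -0.006068 rad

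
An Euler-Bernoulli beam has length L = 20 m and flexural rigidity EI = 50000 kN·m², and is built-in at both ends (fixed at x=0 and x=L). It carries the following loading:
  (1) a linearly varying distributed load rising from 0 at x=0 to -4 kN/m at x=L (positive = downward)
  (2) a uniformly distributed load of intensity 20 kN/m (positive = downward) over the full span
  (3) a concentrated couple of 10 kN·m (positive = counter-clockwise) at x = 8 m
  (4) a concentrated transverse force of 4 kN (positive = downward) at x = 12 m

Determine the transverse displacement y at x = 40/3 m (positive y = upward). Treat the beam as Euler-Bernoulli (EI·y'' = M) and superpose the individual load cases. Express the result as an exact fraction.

y(40/3) = -272212/2278125 m

Load 1 — triangular load w₀=-4 kN/m (0→w₀ over full span):
  y_1 = -w₀x²(L-x)²(x+2L)/(120LEI) = -(-4)·(40/3)²·(20-(40/3))²·((40/3)+2·20)/(120·20·50000) = 256/18225 m
Load 2 — uniform load w=20 kN/m over full span:
  y_2 = -wx²(L-x)²/(24EI) = -20·(40/3)²·(20-(40/3))²/(24·50000) = -32/243 m
Load 3 — applied couple M₀=10 kN·m at a=8 m (b=L-a=12):
  y_3 = (R_Ax³/6 - M_Ax²/2 - M₀(x-a)²/2)/EI  [x>a] with R_A=18/25, M_A=6/5 = ((18/25)·(40/3)³/6 - (6/5)·(40/3)²/2 - 10·((40/3)-8)²/2)/50000 = 4/5625 m
Load 4 — point force P=4 kN at a=12 m (b=L-a=8):
  y_4 = -Pa²(L-x)²(3bL-(3b+a)(L-x))/(6L³EI)  [x>a] = -4·12²·(20-(40/3))²·(3·8·20-(3·8+12)·(20-(40/3)))/(6·20³·50000) = -8/3125 m
Superposition: y = Σ y_i = -272212/2278125 m ≈ -0.119489 m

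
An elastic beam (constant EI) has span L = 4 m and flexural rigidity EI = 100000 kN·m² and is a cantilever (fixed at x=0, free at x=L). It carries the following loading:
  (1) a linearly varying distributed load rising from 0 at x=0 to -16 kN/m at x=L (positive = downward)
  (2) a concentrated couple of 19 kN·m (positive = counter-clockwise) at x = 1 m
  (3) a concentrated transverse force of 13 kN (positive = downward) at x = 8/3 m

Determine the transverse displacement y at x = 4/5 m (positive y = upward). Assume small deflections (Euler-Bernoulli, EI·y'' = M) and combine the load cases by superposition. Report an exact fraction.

y(4/5) = 121189/585937500 m

Load 1 — triangular load w₀=-16 kN/m (0→w₀ over full span):
  y_1 = (w₀Lx³/12-w₀L²x²/6-w₀x⁵/(120L))/EI = ((-16)·4·(4/5)³/12-(-16)·4²·(4/5)²/6-(-16)·(4/5)⁵/(120·4))/100000 = 36016/146484375 m
Load 2 — applied couple M₀=19 kN·m at a=1 m (b=L-a=3):
  y_2 = M₀x²/(2EI)  [x≤a] = 19·(4/5)²/(2·100000) = 19/312500 m
Load 3 — point force P=13 kN at a=8/3 m (b=L-a=4/3):
  y_3 = -Px²(3a-x)/(6EI)  [x≤a] = -13·(4/5)²·(3·(8/3)-(4/5))/(6·100000) = -39/390625 m
Superposition: y = Σ y_i = 121189/585937500 m ≈ 0.000207 m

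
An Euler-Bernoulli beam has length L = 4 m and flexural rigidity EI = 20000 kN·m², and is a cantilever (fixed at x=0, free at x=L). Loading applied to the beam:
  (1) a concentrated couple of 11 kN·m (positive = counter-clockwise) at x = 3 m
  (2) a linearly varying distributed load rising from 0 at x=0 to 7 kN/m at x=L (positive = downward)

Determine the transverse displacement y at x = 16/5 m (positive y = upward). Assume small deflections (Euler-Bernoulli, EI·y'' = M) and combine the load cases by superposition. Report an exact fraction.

y(16/5) = -5951377/1875000000 m

Load 1 — applied couple M₀=11 kN·m at a=3 m (b=L-a=1):
  y_1 = M₀a(2x-a)/(2EI)  [x>a] = 11·3·(2·(16/5)-3)/(2·20000) = 561/200000 m
Load 2 — triangular load w₀=7 kN/m (0→w₀ over full span):
  y_2 = (w₀Lx³/12-w₀L²x²/6-w₀x⁵/(120L))/EI = (7·4·(16/5)³/12-7·4²·(16/5)²/6-7·(16/5)⁵/(120·4))/20000 = -175168/29296875 m
Superposition: y = Σ y_i = -5951377/1875000000 m ≈ -0.003174 m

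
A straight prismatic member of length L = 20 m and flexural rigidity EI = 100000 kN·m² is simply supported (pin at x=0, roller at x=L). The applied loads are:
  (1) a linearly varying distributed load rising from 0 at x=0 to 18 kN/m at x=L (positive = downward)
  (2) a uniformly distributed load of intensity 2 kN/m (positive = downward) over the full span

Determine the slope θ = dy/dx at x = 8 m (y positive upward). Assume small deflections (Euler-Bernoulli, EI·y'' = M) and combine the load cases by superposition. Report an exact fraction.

θ(8) = -577/46875 rad

Load 1 — triangular load w₀=18 kN/m (0→w₀ over full span):
  θ_1 = -w₀(7L⁴-30L²x²+15x⁴)/(360LEI) = -18·(7·20⁴-30·20²·8²+15·8⁴)/(360·20·100000) = -323/31250 rad
Load 2 — uniform load w=2 kN/m over full span:
  θ_2 = -w(L³-6Lx²+4x³)/(24EI) = -2·(20³-6·20·8²+4·8³)/(24·100000) = -37/18750 rad
Superposition: θ = Σ θ_i = -577/46875 rad ≈ -0.012309 rad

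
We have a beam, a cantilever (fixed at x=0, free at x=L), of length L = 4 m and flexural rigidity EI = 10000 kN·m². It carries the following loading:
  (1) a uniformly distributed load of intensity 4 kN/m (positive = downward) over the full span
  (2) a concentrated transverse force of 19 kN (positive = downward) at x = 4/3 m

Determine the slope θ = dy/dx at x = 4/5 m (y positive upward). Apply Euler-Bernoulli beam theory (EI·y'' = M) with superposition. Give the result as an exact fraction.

θ(4/5) = -547/156250 rad

Load 1 — uniform load w=4 kN/m over full span:
  θ_1 = -wx(x²-3Lx+3L²)/(6EI) = -4·(4/5)·((4/5)²-3·4·(4/5)+3·4²)/(6·10000) = -488/234375 rad
Load 2 — point force P=19 kN at a=4/3 m (b=L-a=8/3):
  θ_2 = -Px(2a-x)/(2EI)  [x≤a] = -19·(4/5)·(2·(4/3)-(4/5))/(2·10000) = -133/93750 rad
Superposition: θ = Σ θ_i = -547/156250 rad ≈ -0.003501 rad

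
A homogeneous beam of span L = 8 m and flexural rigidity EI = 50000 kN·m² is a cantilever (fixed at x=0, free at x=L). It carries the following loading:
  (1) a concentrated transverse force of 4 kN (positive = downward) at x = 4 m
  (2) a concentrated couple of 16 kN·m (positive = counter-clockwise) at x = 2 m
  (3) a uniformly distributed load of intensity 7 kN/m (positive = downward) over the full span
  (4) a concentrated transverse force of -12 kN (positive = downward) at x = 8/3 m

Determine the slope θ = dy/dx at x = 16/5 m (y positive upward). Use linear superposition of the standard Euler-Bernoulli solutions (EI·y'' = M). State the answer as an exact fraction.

θ(16/5) = -9946/1171875 rad

Load 1 — point force P=4 kN at a=4 m (b=L-a=4):
  θ_1 = -Px(2a-x)/(2EI)  [x≤a] = -4·(16/5)·(2·4-(16/5))/(2·50000) = -48/78125 rad
Load 2 — applied couple M₀=16 kN·m at a=2 m (b=L-a=6):
  θ_2 = M₀a/EI  [x>a] = 16·2/50000 = 2/3125 rad
Load 3 — uniform load w=7 kN/m over full span:
  θ_3 = -wx(x²-3Lx+3L²)/(6EI) = -7·(16/5)·((16/5)²-3·8·(16/5)+3·8²)/(6·50000) = -10976/1171875 rad
Load 4 — point force P=-12 kN at a=8/3 m (b=L-a=16/3):
  θ_4 = -Pa²/(2EI)  [x>a] = -(-12)·(8/3)²/(2·50000) = 8/9375 rad
Superposition: θ = Σ θ_i = -9946/1171875 rad ≈ -0.008487 rad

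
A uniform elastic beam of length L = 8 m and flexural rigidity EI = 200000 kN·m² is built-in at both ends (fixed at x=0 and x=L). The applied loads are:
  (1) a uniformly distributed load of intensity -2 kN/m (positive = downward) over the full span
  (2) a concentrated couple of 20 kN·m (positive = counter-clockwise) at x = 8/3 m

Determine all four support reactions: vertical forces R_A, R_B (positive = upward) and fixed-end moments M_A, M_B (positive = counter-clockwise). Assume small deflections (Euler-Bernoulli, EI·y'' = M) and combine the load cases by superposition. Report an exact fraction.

R_A = -14/3 kN, M_A = -32/3 kN·m, R_B = -34/3 kN, M_B = 52/3 kN·m

Load 1 — uniform load w=-2 kN/m over full span:
  R_A = wL/2 = (-2)·8/2 = -8 kN
  M_A = wL²/12 = (-2)·8²/12 = -32/3 kN·m
  R_B = wL/2 = (-2)·8/2 = -8 kN
  M_B = -wL²/12 = -(-2)·8²/12 = 32/3 kN·m
Load 2 — applied couple M₀=20 kN·m at a=8/3 m (b=L-a=16/3):
  R_A = 6M₀ab/L³ = 6·20·(8/3)·(16/3)/8³ = 10/3 kN
  M_A = M₀b(2a-b)/L² = 20·(16/3)·(2·(8/3)-(16/3))/8² = 0 kN·m
  R_B = -6M₀ab/L³ = -6·20·(8/3)·(16/3)/8³ = -10/3 kN
  M_B = M₀a(2b-a)/L² = 20·(8/3)·(2·(16/3)-(8/3))/8² = 20/3 kN·m
Superposition: R_A = -14/3 kN, M_A = -32/3 kN·m, R_B = -34/3 kN, M_B = 52/3 kN·m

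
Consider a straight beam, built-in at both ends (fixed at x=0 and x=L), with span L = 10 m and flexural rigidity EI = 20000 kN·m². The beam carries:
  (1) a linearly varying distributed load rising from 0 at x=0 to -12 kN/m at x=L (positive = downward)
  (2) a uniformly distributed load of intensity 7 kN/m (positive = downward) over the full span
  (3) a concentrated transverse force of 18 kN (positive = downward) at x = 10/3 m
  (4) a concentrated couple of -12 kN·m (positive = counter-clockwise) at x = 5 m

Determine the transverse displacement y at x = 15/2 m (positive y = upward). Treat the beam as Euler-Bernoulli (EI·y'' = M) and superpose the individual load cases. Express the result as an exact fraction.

Load 1 — triangular load w₀=-12 kN/m (0→w₀ over full span):
  y_1 = -w₀x²(L-x)²(x+2L)/(120LEI) = -(-12)·(15/2)²·(10-(15/2))²·((15/2)+2·10)/(120·10·20000) = 99/20480 m
Load 2 — uniform load w=7 kN/m over full span:
  y_2 = -wx²(L-x)²/(24EI) = -7·(15/2)²·(10-(15/2))²/(24·20000) = -21/4096 m
Load 3 — point force P=18 kN at a=10/3 m (b=L-a=20/3):
  y_3 = -Pa²(L-x)²(3bL-(3b+a)(L-x))/(6L³EI)  [x>a] = -18·(10/3)²·(10-(15/2))²·(3·(20/3)·10-(3·(20/3)+(10/3))·(10-(15/2)))/(6·10³·20000) = -17/11520 m
Load 4 — applied couple M₀=-12 kN·m at a=5 m (b=L-a=5):
  y_4 = (R_Ax³/6 - M_Ax²/2 - M₀(x-a)²/2)/EI  [x>a] with R_A=-9/5, M_A=-3 = ((-9/5)·(15/2)³/6 - (-3)·(15/2)²/2 - (-12)·((15/2)-5)²/2)/20000 = -3/12800 m
Superposition: y = Σ y_i = -923/460800 m ≈ -0.002003 m

y(15/2) = -923/460800 m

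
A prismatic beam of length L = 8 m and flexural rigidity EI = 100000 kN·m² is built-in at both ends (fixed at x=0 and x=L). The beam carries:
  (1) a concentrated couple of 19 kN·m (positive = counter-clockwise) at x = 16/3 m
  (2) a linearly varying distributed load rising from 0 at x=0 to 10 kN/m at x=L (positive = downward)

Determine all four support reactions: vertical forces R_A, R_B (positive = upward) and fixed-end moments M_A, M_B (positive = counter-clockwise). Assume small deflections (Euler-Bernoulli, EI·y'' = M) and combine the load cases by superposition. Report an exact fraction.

R_A = 91/6 kN, M_A = 83/3 kN·m, R_B = 149/6 kN, M_B = -32 kN·m

Load 1 — applied couple M₀=19 kN·m at a=16/3 m (b=L-a=8/3):
  R_A = 6M₀ab/L³ = 6·19·(16/3)·(8/3)/8³ = 19/6 kN
  M_A = M₀b(2a-b)/L² = 19·(8/3)·(2·(16/3)-(8/3))/8² = 19/3 kN·m
  R_B = -6M₀ab/L³ = -6·19·(16/3)·(8/3)/8³ = -19/6 kN
  M_B = M₀a(2b-a)/L² = 19·(16/3)·(2·(8/3)-(16/3))/8² = 0 kN·m
Load 2 — triangular load w₀=10 kN/m (0→w₀ over full span):
  R_A = 3w₀L/20 = 3·10·8/20 = 12 kN
  M_A = w₀L²/30 = 10·8²/30 = 64/3 kN·m
  R_B = 7w₀L/20 = 7·10·8/20 = 28 kN
  M_B = -w₀L²/20 = -10·8²/20 = -32 kN·m
Superposition: R_A = 91/6 kN, M_A = 83/3 kN·m, R_B = 149/6 kN, M_B = -32 kN·m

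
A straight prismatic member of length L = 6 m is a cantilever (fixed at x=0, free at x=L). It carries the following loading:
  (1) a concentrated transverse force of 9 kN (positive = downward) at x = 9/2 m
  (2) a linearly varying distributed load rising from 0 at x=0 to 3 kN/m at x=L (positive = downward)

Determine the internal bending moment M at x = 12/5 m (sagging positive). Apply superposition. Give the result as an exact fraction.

M(12/5) = -8613/250 kN·m

Load 1 — point force P=9 kN at a=9/2 m (b=L-a=3/2):
  M_1 = -P(a-x)  [x≤a] = -9·((9/2)-(12/5)) = -189/10 kN·m
Load 2 — triangular load w₀=3 kN/m (0→w₀ over full span):
  M_2 = w₀Lx/2 - w₀L²/3 - w₀x³/(6L) = 3·6·(12/5)/2 - 3·6²/3 - 3·(12/5)³/(6·6) = -1944/125 kN·m
Superposition: M = Σ M_i = -8613/250 kN·m ≈ -34.452000 kN·m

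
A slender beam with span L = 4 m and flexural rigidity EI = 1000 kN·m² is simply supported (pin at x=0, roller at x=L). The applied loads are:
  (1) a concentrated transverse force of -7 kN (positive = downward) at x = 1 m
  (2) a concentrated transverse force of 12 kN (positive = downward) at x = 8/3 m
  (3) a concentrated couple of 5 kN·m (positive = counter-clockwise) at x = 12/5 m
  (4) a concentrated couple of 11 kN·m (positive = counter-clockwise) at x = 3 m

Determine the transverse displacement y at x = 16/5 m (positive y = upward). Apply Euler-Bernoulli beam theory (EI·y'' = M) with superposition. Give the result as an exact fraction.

Load 1 — point force P=-7 kN at a=1 m (b=L-a=3):
  y_1 = -Pa(L-x)(2Lx-a²-x²)/(6LEI)  [x>a] = -(-7)·1·(4-(16/5))·(2·4·(16/5)-1²-(16/5)²)/(6·4·1000) = 2513/750000 m
Load 2 — point force P=12 kN at a=8/3 m (b=L-a=4/3):
  y_2 = -Pa(L-x)(2Lx-a²-x²)/(6LEI)  [x>a] = -12·(8/3)·(4-(16/5))·(2·4·(16/5)-(8/3)²-(16/5)²)/(6·4·1000) = -3712/421875 m
Load 3 — applied couple M₀=5 kN·m at a=12/5 m (b=L-a=8/5):
  y_3 = (M₀x³/(6L)-M₀(x-a)²/2+C₁x)/EI  [x>a] with C₁=M₀(3b²-L²)/(6L)=-26/15 = (5·(16/5)³/(6·4)-5·((16/5)-(12/5))²/2+(-26/15)·(16/5))/1000 = -1/3125 m
Load 4 — applied couple M₀=11 kN·m at a=3 m (b=L-a=1):
  y_4 = (M₀x³/(6L)-M₀(x-a)²/2+C₁x)/EI  [x>a] with C₁=M₀(3b²-L²)/(6L)=-143/24 = (11·(16/5)³/(6·4)-11·((16/5)-3)²/2+(-143/24)·(16/5))/1000 = -1067/250000 m
Superposition: y = Σ y_i = -4234/421875 m ≈ -0.010036 m

y(16/5) = -4234/421875 m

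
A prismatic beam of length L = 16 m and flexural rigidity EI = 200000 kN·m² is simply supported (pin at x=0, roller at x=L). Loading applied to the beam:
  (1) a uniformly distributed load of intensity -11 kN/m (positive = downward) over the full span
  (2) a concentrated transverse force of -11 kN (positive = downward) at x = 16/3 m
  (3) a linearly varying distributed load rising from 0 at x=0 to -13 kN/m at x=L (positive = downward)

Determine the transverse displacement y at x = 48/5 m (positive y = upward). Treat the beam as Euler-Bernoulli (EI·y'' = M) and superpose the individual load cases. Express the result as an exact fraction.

y(48/5) = 297595904/3955078125 m

Load 1 — uniform load w=-11 kN/m over full span:
  y_1 = -wx(L³-2Lx²+x³)/(24EI) = -(-11)·(48/5)·(16³-2·16·(48/5)²+(48/5)³)/(24·200000) = 87296/1953125 m
Load 2 — point force P=-11 kN at a=16/3 m (b=L-a=32/3):
  y_2 = -Pa(L-x)(2Lx-a²-x²)/(6LEI)  [x>a] = -(-11)·(16/3)·(16-(48/5))·(2·16·(48/5)-(16/3)²-(48/5)²)/(6·16·200000) = 115456/31640625 m
Load 3 — triangular load w₀=-13 kN/m (0→w₀ over full span):
  y_3 = -w₀x(7L⁴-10L²x²+3x⁴)/(360LEI) = -(-13)·(48/5)·(7·16⁴-10·16²·(48/5)²+3·(48/5)⁴)/(360·16·200000) = 3940352/146484375 m
Superposition: y = Σ y_i = 297595904/3955078125 m ≈ 0.075244 m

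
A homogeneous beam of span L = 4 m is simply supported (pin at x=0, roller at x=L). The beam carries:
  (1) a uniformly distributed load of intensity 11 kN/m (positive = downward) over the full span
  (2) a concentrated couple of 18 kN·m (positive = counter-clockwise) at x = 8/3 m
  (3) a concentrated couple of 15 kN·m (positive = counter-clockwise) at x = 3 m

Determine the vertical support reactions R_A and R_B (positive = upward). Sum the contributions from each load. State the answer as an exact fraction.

Load 1 — uniform load w=11 kN/m over full span:
  R_A = wL/2 = 11·4/2 = 22 kN
  R_B = wL/2 = 11·4/2 = 22 kN
Load 2 — applied couple M₀=18 kN·m at a=8/3 m (b=L-a=4/3):
  R_A = M₀/L = 18/4 = 9/2 kN
  R_B = -M₀/L = -18/4 = -9/2 kN
Load 3 — applied couple M₀=15 kN·m at a=3 m (b=L-a=1):
  R_A = M₀/L = 15/4 kN
  R_B = -M₀/L = -15/4 kN
Superposition: R_A = 121/4 kN, R_B = 55/4 kN

R_A = 121/4 kN, R_B = 55/4 kN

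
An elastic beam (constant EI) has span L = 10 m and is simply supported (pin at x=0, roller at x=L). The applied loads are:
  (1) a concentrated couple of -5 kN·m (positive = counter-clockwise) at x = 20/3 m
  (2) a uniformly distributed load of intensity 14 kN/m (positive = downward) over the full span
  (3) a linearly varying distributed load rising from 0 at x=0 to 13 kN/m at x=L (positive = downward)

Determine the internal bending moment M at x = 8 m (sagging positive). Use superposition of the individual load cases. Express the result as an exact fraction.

M(8) = 877/5 kN·m

Load 1 — applied couple M₀=-5 kN·m at a=20/3 m (b=L-a=10/3):
  M_1 = M₀x/L - M₀  [x>a] = (-5)·8/10 - (-5) = 1 kN·m
Load 2 — uniform load w=14 kN/m over full span:
  M_2 = wx(L-x)/2 = 14·8·(10-8)/2 = 112 kN·m
Load 3 — triangular load w₀=13 kN/m (0→w₀ over full span):
  M_3 = w₀Lx/6 - w₀x³/(6L) = 13·10·8/6 - 13·8³/(6·10) = 312/5 kN·m
Superposition: M = Σ M_i = 877/5 kN·m ≈ 175.400000 kN·m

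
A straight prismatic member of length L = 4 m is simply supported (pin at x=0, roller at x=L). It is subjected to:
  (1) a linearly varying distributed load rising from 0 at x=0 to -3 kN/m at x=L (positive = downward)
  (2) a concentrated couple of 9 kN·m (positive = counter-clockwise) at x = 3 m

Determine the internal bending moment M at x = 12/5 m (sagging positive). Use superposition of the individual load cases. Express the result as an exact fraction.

M(12/5) = 291/125 kN·m

Load 1 — triangular load w₀=-3 kN/m (0→w₀ over full span):
  M_1 = w₀Lx/6 - w₀x³/(6L) = (-3)·4·(12/5)/6 - (-3)·(12/5)³/(6·4) = -384/125 kN·m
Load 2 — applied couple M₀=9 kN·m at a=3 m (b=L-a=1):
  M_2 = M₀x/L  [x≤a] = 9·(12/5)/4 = 27/5 kN·m
Superposition: M = Σ M_i = 291/125 kN·m ≈ 2.328000 kN·m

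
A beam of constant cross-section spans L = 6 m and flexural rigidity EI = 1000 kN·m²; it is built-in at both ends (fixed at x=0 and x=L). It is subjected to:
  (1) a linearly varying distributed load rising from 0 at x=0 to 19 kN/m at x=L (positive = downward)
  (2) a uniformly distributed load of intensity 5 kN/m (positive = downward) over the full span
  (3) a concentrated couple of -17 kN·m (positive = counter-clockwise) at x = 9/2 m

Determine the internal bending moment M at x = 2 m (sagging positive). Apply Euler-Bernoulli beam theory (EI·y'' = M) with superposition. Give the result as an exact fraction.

Load 1 — triangular load w₀=19 kN/m (0→w₀ over full span):
  M_1 = 3w₀Lx/20 - w₀L²/30 - w₀x³/(6L) = 3·19·6·2/20 - 19·6²/30 - 19·2³/(6·6) = 323/45 kN·m
Load 2 — uniform load w=5 kN/m over full span:
  M_2 = wLx/2 - wL²/12 - wx²/2 = 5·6·2/2 - 5·6²/12 - 5·2²/2 = 5 kN·m
Load 3 — applied couple M₀=-17 kN·m at a=9/2 m (b=L-a=3/2):
  M_3 = R_Ax - M_A  [x≤a] with R_A=-51/16, M_A=-85/16 = (-51/16)·2 - (-85/16) = -17/16 kN·m
Superposition: M = Σ M_i = 8003/720 kN·m ≈ 11.115278 kN·m

M(2) = 8003/720 kN·m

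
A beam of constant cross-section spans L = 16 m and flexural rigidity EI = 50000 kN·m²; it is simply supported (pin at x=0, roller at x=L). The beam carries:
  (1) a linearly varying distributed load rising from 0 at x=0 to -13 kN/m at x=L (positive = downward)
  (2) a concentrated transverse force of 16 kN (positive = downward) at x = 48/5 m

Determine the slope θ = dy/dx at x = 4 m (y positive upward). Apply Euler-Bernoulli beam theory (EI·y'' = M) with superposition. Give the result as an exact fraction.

θ(4) = 331051/28125000 rad

Load 1 — triangular load w₀=-13 kN/m (0→w₀ over full span):
  θ_1 = -w₀(7L⁴-30L²x²+15x⁴)/(360LEI) = -(-13)·(7·16⁴-30·16²·4²+15·4⁴)/(360·16·50000) = 17251/1125000 rad
Load 2 — point force P=16 kN at a=48/5 m (b=L-a=32/5):
  θ_2 = -Pb(L²-b²-3x²)/(6LEI)  [x≤a] = -16·(32/5)·(16²-(32/5)²-3·4²)/(6·16·50000) = -1392/390625 rad
Superposition: θ = Σ θ_i = 331051/28125000 rad ≈ 0.011771 rad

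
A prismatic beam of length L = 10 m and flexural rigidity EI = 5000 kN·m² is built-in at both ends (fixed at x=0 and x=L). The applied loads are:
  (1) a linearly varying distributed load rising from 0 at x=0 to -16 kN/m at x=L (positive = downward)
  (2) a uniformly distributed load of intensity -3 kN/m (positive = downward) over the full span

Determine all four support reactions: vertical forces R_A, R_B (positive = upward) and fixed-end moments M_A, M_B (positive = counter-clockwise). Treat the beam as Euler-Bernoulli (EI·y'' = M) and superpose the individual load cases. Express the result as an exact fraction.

R_A = -39 kN, M_A = -235/3 kN·m, R_B = -71 kN, M_B = 105 kN·m

Load 1 — triangular load w₀=-16 kN/m (0→w₀ over full span):
  R_A = 3w₀L/20 = 3·(-16)·10/20 = -24 kN
  M_A = w₀L²/30 = (-16)·10²/30 = -160/3 kN·m
  R_B = 7w₀L/20 = 7·(-16)·10/20 = -56 kN
  M_B = -w₀L²/20 = -(-16)·10²/20 = 80 kN·m
Load 2 — uniform load w=-3 kN/m over full span:
  R_A = wL/2 = (-3)·10/2 = -15 kN
  M_A = wL²/12 = (-3)·10²/12 = -25 kN·m
  R_B = wL/2 = (-3)·10/2 = -15 kN
  M_B = -wL²/12 = -(-3)·10²/12 = 25 kN·m
Superposition: R_A = -39 kN, M_A = -235/3 kN·m, R_B = -71 kN, M_B = 105 kN·m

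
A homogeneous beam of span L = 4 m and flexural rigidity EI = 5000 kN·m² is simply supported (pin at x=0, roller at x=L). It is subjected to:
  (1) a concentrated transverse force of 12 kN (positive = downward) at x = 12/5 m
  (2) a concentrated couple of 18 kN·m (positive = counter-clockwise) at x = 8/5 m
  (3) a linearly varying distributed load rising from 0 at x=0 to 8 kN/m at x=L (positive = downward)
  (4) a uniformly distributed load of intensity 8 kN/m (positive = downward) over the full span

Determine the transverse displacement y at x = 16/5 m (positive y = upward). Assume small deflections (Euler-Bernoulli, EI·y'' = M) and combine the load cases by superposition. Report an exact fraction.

Load 1 — point force P=12 kN at a=12/5 m (b=L-a=8/5):
  y_1 = -Pa(L-x)(2Lx-a²-x²)/(6LEI)  [x>a] = -12·(12/5)·(4-(16/5))·(2·4·(16/5)-(12/5)²-(16/5)²)/(6·4·5000) = -144/78125 m
Load 2 — applied couple M₀=18 kN·m at a=8/5 m (b=L-a=12/5):
  y_2 = (M₀x³/(6L)-M₀(x-a)²/2+C₁x)/EI  [x>a] with C₁=M₀(3b²-L²)/(6L)=24/25 = (18·(16/5)³/(6·4)-18·((16/5)-(8/5))²/2+(24/25)·(16/5))/5000 = 72/78125 m
Load 3 — triangular load w₀=8 kN/m (0→w₀ over full span):
  y_3 = -w₀x(7L⁴-10L²x²+3x⁴)/(360LEI) = -8·(16/5)·(7·4⁴-10·4²·(16/5)²+3·(16/5)⁴)/(360·4·5000) = -16256/9765625 m
Load 4 — uniform load w=8 kN/m over full span:
  y_4 = -wx(L³-2Lx²+x³)/(24EI) = -8·(16/5)·(4³-2·4·(16/5)²+(16/5)³)/(24·5000) = -3712/1171875 m
Superposition: y = Σ y_i = -168568/29296875 m ≈ -0.005754 m

y(16/5) = -168568/29296875 m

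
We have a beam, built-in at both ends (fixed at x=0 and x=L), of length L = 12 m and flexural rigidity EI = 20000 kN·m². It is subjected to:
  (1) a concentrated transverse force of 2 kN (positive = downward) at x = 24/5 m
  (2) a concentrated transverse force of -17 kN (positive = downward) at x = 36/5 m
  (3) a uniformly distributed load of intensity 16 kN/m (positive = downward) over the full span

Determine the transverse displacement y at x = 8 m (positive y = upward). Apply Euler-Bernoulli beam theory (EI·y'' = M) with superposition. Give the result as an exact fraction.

Load 1 — point force P=2 kN at a=24/5 m (b=L-a=36/5):
  y_1 = -Pa²(L-x)²(3bL-(3b+a)(L-x))/(6L³EI)  [x>a] = -2·(24/5)²·(12-8)²·(3·(36/5)·12-(3·(36/5)+(24/5))·(12-8))/(6·12³·20000) = -128/234375 m
Load 2 — point force P=-17 kN at a=36/5 m (b=L-a=24/5):
  y_2 = -Pa²(L-x)²(3bL-(3b+a)(L-x))/(6L³EI)  [x>a] = -(-17)·(36/5)²·(12-8)²·(3·(24/5)·12-(3·(24/5)+(36/5))·(12-8))/(6·12³·20000) = 459/78125 m
Load 3 — uniform load w=16 kN/m over full span:
  y_3 = -wx²(L-x)²/(24EI) = -16·8²·(12-8)²/(24·20000) = -64/1875 m
Superposition: y = Σ y_i = -6751/234375 m ≈ -0.028804 m

y(8) = -6751/234375 m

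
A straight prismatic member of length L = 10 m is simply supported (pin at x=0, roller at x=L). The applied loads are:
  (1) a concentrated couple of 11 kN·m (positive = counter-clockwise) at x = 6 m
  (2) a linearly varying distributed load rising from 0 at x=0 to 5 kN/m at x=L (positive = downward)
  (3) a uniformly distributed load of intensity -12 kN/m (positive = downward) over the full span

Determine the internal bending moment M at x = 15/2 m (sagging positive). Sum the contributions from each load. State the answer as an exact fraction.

Load 1 — applied couple M₀=11 kN·m at a=6 m (b=L-a=4):
  M_1 = M₀x/L - M₀  [x>a] = 11·(15/2)/10 - 11 = -11/4 kN·m
Load 2 — triangular load w₀=5 kN/m (0→w₀ over full span):
  M_2 = w₀Lx/6 - w₀x³/(6L) = 5·10·(15/2)/6 - 5·(15/2)³/(6·10) = 875/32 kN·m
Load 3 — uniform load w=-12 kN/m over full span:
  M_3 = wx(L-x)/2 = (-12)·(15/2)·(10-(15/2))/2 = -225/2 kN·m
Superposition: M = Σ M_i = -2813/32 kN·m ≈ -87.906250 kN·m

M(15/2) = -2813/32 kN·m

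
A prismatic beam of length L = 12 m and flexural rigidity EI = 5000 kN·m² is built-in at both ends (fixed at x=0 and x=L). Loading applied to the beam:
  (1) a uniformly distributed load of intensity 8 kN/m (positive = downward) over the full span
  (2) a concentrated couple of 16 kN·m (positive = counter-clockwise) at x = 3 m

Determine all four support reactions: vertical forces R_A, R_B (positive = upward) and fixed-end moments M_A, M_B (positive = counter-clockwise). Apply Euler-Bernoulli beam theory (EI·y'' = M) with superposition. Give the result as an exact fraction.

R_A = 99/2 kN, M_A = 93 kN·m, R_B = 93/2 kN, M_B = -91 kN·m

Load 1 — uniform load w=8 kN/m over full span:
  R_A = wL/2 = 8·12/2 = 48 kN
  M_A = wL²/12 = 8·12²/12 = 96 kN·m
  R_B = wL/2 = 8·12/2 = 48 kN
  M_B = -wL²/12 = -8·12²/12 = -96 kN·m
Load 2 — applied couple M₀=16 kN·m at a=3 m (b=L-a=9):
  R_A = 6M₀ab/L³ = 6·16·3·9/12³ = 3/2 kN
  M_A = M₀b(2a-b)/L² = 16·9·(2·3-9)/12² = -3 kN·m
  R_B = -6M₀ab/L³ = -6·16·3·9/12³ = -3/2 kN
  M_B = M₀a(2b-a)/L² = 16·3·(2·9-3)/12² = 5 kN·m
Superposition: R_A = 99/2 kN, M_A = 93 kN·m, R_B = 93/2 kN, M_B = -91 kN·m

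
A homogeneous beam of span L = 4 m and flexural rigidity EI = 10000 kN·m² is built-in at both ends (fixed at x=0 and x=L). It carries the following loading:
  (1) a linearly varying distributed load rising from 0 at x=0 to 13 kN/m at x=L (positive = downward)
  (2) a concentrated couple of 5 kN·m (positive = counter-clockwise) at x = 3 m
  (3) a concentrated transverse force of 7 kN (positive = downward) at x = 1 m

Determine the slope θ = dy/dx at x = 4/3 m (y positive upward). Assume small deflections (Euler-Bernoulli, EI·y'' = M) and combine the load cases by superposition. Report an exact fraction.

θ(4/3) = -4813/12150000 rad

Load 1 — triangular load w₀=13 kN/m (0→w₀ over full span):
  θ_1 = -w₀(2x(L-x)(L-2x)(x+2L)+x²(L-x)²)/(120LEI) = -13·(2·(4/3)·(4-(4/3))·(4-2·(4/3))·((4/3)+2·4)+(4/3)²·(4-(4/3))²)/(120·4·10000) = -208/759375 rad
Load 2 — applied couple M₀=5 kN·m at a=3 m (b=L-a=1):
  θ_2 = (R_Ax²/2 - M_Ax)/EI  [x≤a] with R_A=45/32, M_A=25/16 = ((45/32)·(4/3)²/2 - (25/16)·(4/3))/10000 = -1/12000 rad
Load 3 — point force P=7 kN at a=1 m (b=L-a=3):
  θ_3 = Pa²(L-x)(2bL-(3b+a)(L-x))/(2L³EI)  [x>a] = 7·1²·(4-(4/3))·(2·3·4-(3·3+1)·(4-(4/3)))/(2·4³·10000) = -7/180000 rad
Superposition: θ = Σ θ_i = -4813/12150000 rad ≈ -0.000396 rad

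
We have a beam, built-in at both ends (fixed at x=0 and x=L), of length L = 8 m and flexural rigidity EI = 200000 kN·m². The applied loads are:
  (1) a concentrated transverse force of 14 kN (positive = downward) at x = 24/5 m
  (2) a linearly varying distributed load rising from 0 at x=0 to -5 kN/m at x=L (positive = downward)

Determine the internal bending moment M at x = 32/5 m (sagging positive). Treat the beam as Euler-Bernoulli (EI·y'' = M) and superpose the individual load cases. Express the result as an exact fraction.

M(32/5) = -3824/1875 kN·m

Load 1 — point force P=14 kN at a=24/5 m (b=L-a=16/5):
  M_1 = Pa²(a+3b)(L-x)/L³ - Pa²b/L²  [x>a] = 14·(24/5)²·((24/5)+3·(16/5))·(8-(32/5))/8³ - 14·(24/5)²·(16/5)/8² = -1008/625 kN·m
Load 2 — triangular load w₀=-5 kN/m (0→w₀ over full span):
  M_2 = 3w₀Lx/20 - w₀L²/30 - w₀x³/(6L) = 3·(-5)·8·(32/5)/20 - (-5)·8²/30 - (-5)·(32/5)³/(6·8) = -32/75 kN·m
Superposition: M = Σ M_i = -3824/1875 kN·m ≈ -2.039467 kN·m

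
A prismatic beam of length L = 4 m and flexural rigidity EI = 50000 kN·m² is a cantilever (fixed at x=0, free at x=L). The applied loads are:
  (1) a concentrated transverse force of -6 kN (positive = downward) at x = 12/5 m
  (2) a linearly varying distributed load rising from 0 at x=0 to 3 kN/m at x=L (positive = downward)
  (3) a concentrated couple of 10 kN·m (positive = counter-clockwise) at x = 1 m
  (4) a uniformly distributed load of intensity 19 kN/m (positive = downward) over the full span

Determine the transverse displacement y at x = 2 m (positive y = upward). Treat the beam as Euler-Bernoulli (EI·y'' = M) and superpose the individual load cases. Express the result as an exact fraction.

y(2) = -191/46875 m

Load 1 — point force P=-6 kN at a=12/5 m (b=L-a=8/5):
  y_1 = -Px²(3a-x)/(6EI)  [x≤a] = -(-6)·2²·(3·(12/5)-2)/(6·50000) = 13/31250 m
Load 2 — triangular load w₀=3 kN/m (0→w₀ over full span):
  y_2 = (w₀Lx³/12-w₀L²x²/6-w₀x⁵/(120L))/EI = (3·4·2³/12-3·4²·2²/6-3·2⁵/(120·4))/50000 = -121/250000 m
Load 3 — applied couple M₀=10 kN·m at a=1 m (b=L-a=3):
  y_3 = M₀a(2x-a)/(2EI)  [x>a] = 10·1·(2·2-1)/(2·50000) = 3/10000 m
Load 4 — uniform load w=19 kN/m over full span:
  y_4 = -wx²(x²-4Lx+6L²)/(24EI) = -19·2²·(2²-4·4·2+6·4²)/(24·50000) = -323/75000 m
Superposition: y = Σ y_i = -191/46875 m ≈ -0.004075 m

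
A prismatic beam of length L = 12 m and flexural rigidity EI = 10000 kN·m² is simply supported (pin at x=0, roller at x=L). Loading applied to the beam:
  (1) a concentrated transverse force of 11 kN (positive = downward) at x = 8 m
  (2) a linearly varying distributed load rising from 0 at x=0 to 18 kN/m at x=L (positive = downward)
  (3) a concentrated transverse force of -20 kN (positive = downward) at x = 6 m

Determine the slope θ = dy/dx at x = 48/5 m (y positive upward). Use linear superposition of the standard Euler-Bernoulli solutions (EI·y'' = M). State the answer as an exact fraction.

θ(48/5) = 630979/14062500 rad

Load 1 — point force P=11 kN at a=8 m (b=L-a=4):
  θ_1 = -Pa(2L²-6Lx+3x²+a²)/(6LEI)  [x>a] = -11·8·(2·12²-6·12·(48/5)+3·(48/5)²+8²)/(6·12·10000) = 1078/140625 rad
Load 2 — triangular load w₀=18 kN/m (0→w₀ over full span):
  θ_2 = -w₀(7L⁴-30L²x²+15x⁴)/(360LEI) = -18·(7·12⁴-30·12²·(48/5)²+15·(48/5)⁴)/(360·12·10000) = 20439/390625 rad
Load 3 — point force P=-20 kN at a=6 m (b=L-a=6):
  θ_3 = -Pa(2L²-6Lx+3x²+a²)/(6LEI)  [x>a] = -(-20)·6·(2·12²-6·12·(48/5)+3·(48/5)²+6²)/(6·12·10000) = -189/12500 rad
Superposition: θ = Σ θ_i = 630979/14062500 rad ≈ 0.044870 rad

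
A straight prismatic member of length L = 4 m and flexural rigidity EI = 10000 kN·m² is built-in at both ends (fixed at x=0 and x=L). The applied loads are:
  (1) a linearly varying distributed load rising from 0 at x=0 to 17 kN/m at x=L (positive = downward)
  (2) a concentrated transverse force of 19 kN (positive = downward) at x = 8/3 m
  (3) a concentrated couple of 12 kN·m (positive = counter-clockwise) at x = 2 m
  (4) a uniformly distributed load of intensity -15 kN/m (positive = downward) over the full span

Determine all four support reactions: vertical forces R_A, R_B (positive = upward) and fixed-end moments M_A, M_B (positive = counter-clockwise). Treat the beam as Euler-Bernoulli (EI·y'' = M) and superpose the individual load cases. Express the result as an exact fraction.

R_A = -2801/270 kN, M_A = -311/135 kN·m, R_B = 911/270 kN, M_B = -251/135 kN·m

Load 1 — triangular load w₀=17 kN/m (0→w₀ over full span):
  R_A = 3w₀L/20 = 3·17·4/20 = 51/5 kN
  M_A = w₀L²/30 = 17·4²/30 = 136/15 kN·m
  R_B = 7w₀L/20 = 7·17·4/20 = 119/5 kN
  M_B = -w₀L²/20 = -17·4²/20 = -68/5 kN·m
Load 2 — point force P=19 kN at a=8/3 m (b=L-a=4/3):
  R_A = Pb²(3a+b)/L³ = 19·(4/3)²·(3·(8/3)+(4/3))/4³ = 133/27 kN
  M_A = Pab²/L² = 19·(8/3)·(4/3)²/4² = 152/27 kN·m
  R_B = Pa²(a+3b)/L³ = 19·(8/3)²·((8/3)+3·(4/3))/4³ = 380/27 kN
  M_B = -Pa²b/L² = -19·(8/3)²·(4/3)/4² = -304/27 kN·m
Load 3 — applied couple M₀=12 kN·m at a=2 m (b=L-a=2):
  R_A = 6M₀ab/L³ = 6·12·2·2/4³ = 9/2 kN
  M_A = M₀b(2a-b)/L² = 12·2·(2·2-2)/4² = 3 kN·m
  R_B = -6M₀ab/L³ = -6·12·2·2/4³ = -9/2 kN
  M_B = M₀a(2b-a)/L² = 12·2·(2·2-2)/4² = 3 kN·m
Load 4 — uniform load w=-15 kN/m over full span:
  R_A = wL/2 = (-15)·4/2 = -30 kN
  M_A = wL²/12 = (-15)·4²/12 = -20 kN·m
  R_B = wL/2 = (-15)·4/2 = -30 kN
  M_B = -wL²/12 = -(-15)·4²/12 = 20 kN·m
Superposition: R_A = -2801/270 kN, M_A = -311/135 kN·m, R_B = 911/270 kN, M_B = -251/135 kN·m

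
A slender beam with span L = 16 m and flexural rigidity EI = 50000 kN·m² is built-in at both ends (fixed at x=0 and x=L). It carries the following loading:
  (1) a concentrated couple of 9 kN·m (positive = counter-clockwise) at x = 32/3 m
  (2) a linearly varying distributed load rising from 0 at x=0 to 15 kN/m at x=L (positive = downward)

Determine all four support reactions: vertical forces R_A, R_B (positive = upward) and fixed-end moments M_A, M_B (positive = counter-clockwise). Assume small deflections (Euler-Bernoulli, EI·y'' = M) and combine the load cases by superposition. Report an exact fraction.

Load 1 — applied couple M₀=9 kN·m at a=32/3 m (b=L-a=16/3):
  R_A = 6M₀ab/L³ = 6·9·(32/3)·(16/3)/16³ = 3/4 kN
  M_A = M₀b(2a-b)/L² = 9·(16/3)·(2·(32/3)-(16/3))/16² = 3 kN·m
  R_B = -6M₀ab/L³ = -6·9·(32/3)·(16/3)/16³ = -3/4 kN
  M_B = M₀a(2b-a)/L² = 9·(32/3)·(2·(16/3)-(32/3))/16² = 0 kN·m
Load 2 — triangular load w₀=15 kN/m (0→w₀ over full span):
  R_A = 3w₀L/20 = 3·15·16/20 = 36 kN
  M_A = w₀L²/30 = 15·16²/30 = 128 kN·m
  R_B = 7w₀L/20 = 7·15·16/20 = 84 kN
  M_B = -w₀L²/20 = -15·16²/20 = -192 kN·m
Superposition: R_A = 147/4 kN, M_A = 131 kN·m, R_B = 333/4 kN, M_B = -192 kN·m

R_A = 147/4 kN, M_A = 131 kN·m, R_B = 333/4 kN, M_B = -192 kN·m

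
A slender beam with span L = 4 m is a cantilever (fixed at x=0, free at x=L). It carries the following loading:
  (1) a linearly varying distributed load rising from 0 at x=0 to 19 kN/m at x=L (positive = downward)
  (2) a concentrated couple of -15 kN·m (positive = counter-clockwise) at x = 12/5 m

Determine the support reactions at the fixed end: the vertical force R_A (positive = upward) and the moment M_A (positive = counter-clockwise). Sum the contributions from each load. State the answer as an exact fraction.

R_A = 38 kN, M_A = 349/3 kN·m

Load 1 — triangular load w₀=19 kN/m (0→w₀ over full span):
  R_A = w₀L/2 = 19·4/2 = 38 kN
  M_A = w₀L²/3 = 19·4²/3 = 304/3 kN·m
Load 2 — applied couple M₀=-15 kN·m at a=12/5 m (b=L-a=8/5):
  R_A = 0 kN
  M_A = -M₀ = -(-15) = 15 kN·m
Superposition: R_A = 38 kN, M_A = 349/3 kN·m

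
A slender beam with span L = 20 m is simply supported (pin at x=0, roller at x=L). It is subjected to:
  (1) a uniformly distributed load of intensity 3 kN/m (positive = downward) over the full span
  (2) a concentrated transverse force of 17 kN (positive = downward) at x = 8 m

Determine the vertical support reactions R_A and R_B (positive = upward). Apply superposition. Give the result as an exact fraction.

R_A = 201/5 kN, R_B = 184/5 kN

Load 1 — uniform load w=3 kN/m over full span:
  R_A = wL/2 = 3·20/2 = 30 kN
  R_B = wL/2 = 3·20/2 = 30 kN
Load 2 — point force P=17 kN at a=8 m (b=L-a=12):
  R_A = Pb/L = 17·12/20 = 51/5 kN
  R_B = Pa/L = 17·8/20 = 34/5 kN
Superposition: R_A = 201/5 kN, R_B = 184/5 kN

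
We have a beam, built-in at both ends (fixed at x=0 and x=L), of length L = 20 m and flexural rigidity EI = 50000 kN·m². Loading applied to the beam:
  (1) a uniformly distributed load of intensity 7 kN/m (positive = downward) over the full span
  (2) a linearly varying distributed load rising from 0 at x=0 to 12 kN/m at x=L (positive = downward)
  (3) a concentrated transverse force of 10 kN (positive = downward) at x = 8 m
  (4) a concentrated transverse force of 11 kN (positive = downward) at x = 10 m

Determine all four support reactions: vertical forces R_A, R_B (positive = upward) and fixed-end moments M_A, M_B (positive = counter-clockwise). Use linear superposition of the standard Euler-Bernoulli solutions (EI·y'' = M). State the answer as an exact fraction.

R_A = 5899/50 kN, M_A = 13489/30 kN·m, R_B = 8151/50 kN, M_B = -15601/30 kN·m

Load 1 — uniform load w=7 kN/m over full span:
  R_A = wL/2 = 7·20/2 = 70 kN
  M_A = wL²/12 = 7·20²/12 = 700/3 kN·m
  R_B = wL/2 = 7·20/2 = 70 kN
  M_B = -wL²/12 = -7·20²/12 = -700/3 kN·m
Load 2 — triangular load w₀=12 kN/m (0→w₀ over full span):
  R_A = 3w₀L/20 = 3·12·20/20 = 36 kN
  M_A = w₀L²/30 = 12·20²/30 = 160 kN·m
  R_B = 7w₀L/20 = 7·12·20/20 = 84 kN
  M_B = -w₀L²/20 = -12·20²/20 = -240 kN·m
Load 3 — point force P=10 kN at a=8 m (b=L-a=12):
  R_A = Pb²(3a+b)/L³ = 10·12²·(3·8+12)/20³ = 162/25 kN
  M_A = Pab²/L² = 10·8·12²/20² = 144/5 kN·m
  R_B = Pa²(a+3b)/L³ = 10·8²·(8+3·12)/20³ = 88/25 kN
  M_B = -Pa²b/L² = -10·8²·12/20² = -96/5 kN·m
Load 4 — point force P=11 kN at a=10 m (b=L-a=10):
  R_A = Pb²(3a+b)/L³ = 11·10²·(3·10+10)/20³ = 11/2 kN
  M_A = Pab²/L² = 11·10·10²/20² = 55/2 kN·m
  R_B = Pa²(a+3b)/L³ = 11·10²·(10+3·10)/20³ = 11/2 kN
  M_B = -Pa²b/L² = -11·10²·10/20² = -55/2 kN·m
Superposition: R_A = 5899/50 kN, M_A = 13489/30 kN·m, R_B = 8151/50 kN, M_B = -15601/30 kN·m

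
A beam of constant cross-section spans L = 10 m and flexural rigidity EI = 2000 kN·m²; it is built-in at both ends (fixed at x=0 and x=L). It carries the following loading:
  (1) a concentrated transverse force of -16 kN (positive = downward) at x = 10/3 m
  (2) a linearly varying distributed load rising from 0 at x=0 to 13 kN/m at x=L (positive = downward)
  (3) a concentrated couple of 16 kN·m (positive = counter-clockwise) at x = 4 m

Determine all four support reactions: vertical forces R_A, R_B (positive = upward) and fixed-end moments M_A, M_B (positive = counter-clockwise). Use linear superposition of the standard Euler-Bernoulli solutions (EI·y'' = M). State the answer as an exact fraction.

Load 1 — point force P=-16 kN at a=10/3 m (b=L-a=20/3):
  R_A = Pb²(3a+b)/L³ = (-16)·(20/3)²·(3·(10/3)+(20/3))/10³ = -320/27 kN
  M_A = Pab²/L² = (-16)·(10/3)·(20/3)²/10² = -640/27 kN·m
  R_B = Pa²(a+3b)/L³ = (-16)·(10/3)²·((10/3)+3·(20/3))/10³ = -112/27 kN
  M_B = -Pa²b/L² = -(-16)·(10/3)²·(20/3)/10² = 320/27 kN·m
Load 2 — triangular load w₀=13 kN/m (0→w₀ over full span):
  R_A = 3w₀L/20 = 3·13·10/20 = 39/2 kN
  M_A = w₀L²/30 = 13·10²/30 = 130/3 kN·m
  R_B = 7w₀L/20 = 7·13·10/20 = 91/2 kN
  M_B = -w₀L²/20 = -13·10²/20 = -65 kN·m
Load 3 — applied couple M₀=16 kN·m at a=4 m (b=L-a=6):
  R_A = 6M₀ab/L³ = 6·16·4·6/10³ = 288/125 kN
  M_A = M₀b(2a-b)/L² = 16·6·(2·4-6)/10² = 48/25 kN·m
  R_B = -6M₀ab/L³ = -6·16·4·6/10³ = -288/125 kN
  M_B = M₀a(2b-a)/L² = 16·4·(2·6-4)/10² = 128/25 kN·m
Superposition: R_A = 67177/6750 kN, M_A = 14546/675 kN·m, R_B = 263573/6750 kN, M_B = -32419/675 kN·m

R_A = 67177/6750 kN, M_A = 14546/675 kN·m, R_B = 263573/6750 kN, M_B = -32419/675 kN·m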